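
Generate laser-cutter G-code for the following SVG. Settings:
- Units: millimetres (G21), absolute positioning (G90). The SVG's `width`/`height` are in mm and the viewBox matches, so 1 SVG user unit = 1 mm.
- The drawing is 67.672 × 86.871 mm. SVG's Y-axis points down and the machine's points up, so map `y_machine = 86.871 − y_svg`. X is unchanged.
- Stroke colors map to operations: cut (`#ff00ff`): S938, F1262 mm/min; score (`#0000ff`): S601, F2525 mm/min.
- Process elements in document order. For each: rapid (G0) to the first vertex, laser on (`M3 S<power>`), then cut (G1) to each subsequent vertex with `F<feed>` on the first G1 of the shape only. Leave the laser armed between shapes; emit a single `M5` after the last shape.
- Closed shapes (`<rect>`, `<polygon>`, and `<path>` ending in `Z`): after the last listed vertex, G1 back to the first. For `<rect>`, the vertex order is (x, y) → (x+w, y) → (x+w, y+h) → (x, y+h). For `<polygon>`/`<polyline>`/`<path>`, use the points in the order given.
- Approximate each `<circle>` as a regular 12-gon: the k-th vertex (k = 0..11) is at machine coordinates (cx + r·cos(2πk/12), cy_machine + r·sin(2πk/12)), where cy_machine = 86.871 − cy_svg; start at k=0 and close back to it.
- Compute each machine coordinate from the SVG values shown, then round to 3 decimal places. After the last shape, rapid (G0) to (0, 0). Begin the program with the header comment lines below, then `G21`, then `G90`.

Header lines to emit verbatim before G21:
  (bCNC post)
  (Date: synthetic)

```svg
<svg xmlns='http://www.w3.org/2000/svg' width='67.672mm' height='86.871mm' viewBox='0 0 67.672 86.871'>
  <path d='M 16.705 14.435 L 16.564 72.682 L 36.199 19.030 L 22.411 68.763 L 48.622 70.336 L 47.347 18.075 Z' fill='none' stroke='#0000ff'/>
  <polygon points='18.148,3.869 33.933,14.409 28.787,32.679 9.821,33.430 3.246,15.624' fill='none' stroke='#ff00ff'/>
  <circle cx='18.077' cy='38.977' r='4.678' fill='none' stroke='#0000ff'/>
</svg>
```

Since the viewBox matches the mm dimensions, user units are millimetres directly. The only transform is the Y-flip y_m = 86.871 − y_svg.

Shape 1 is a closed polygon drawn with `<path>`. Its stroke #0000ff means score at S601, F2525. After flipping Y the toolpath is (16.705,72.436) → (16.564,14.189) → (36.199,67.841) → (22.411,18.108) → (48.622,16.535) → (47.347,68.796) → (16.705,72.436), returning to the start.

Shape 2 is a regular polygon drawn with `<polygon>`. Its stroke #ff00ff means cut at S938, F1262. After flipping Y the toolpath is (18.148,83.002) → (33.933,72.462) → (28.787,54.192) → (9.821,53.441) → (3.246,71.247) → (18.148,83.002), returning to the start.

Shape 3 is a circle drawn with `<circle>`. Its stroke #0000ff means score at S601, F2525. After flipping Y the toolpath is (22.755,47.894) → (22.128,50.233) → (20.416,51.945) → (18.077,52.572) → (15.738,51.945) → (14.026,50.233) → (13.399,47.894) → (14.026,45.555) → (15.738,43.843) → (18.077,43.216) → (20.416,43.843) → (22.128,45.555) → (22.755,47.894), returning to the start.

(bCNC post)
(Date: synthetic)
G21
G90
G0 X16.705 Y72.436
M3 S601
G1 X16.564 Y14.189 F2525
G1 X36.199 Y67.841
G1 X22.411 Y18.108
G1 X48.622 Y16.535
G1 X47.347 Y68.796
G1 X16.705 Y72.436
G0 X18.148 Y83.002
M3 S938
G1 X33.933 Y72.462 F1262
G1 X28.787 Y54.192
G1 X9.821 Y53.441
G1 X3.246 Y71.247
G1 X18.148 Y83.002
G0 X22.755 Y47.894
M3 S601
G1 X22.128 Y50.233 F2525
G1 X20.416 Y51.945
G1 X18.077 Y52.572
G1 X15.738 Y51.945
G1 X14.026 Y50.233
G1 X13.399 Y47.894
G1 X14.026 Y45.555
G1 X15.738 Y43.843
G1 X18.077 Y43.216
G1 X20.416 Y43.843
G1 X22.128 Y45.555
G1 X22.755 Y47.894
M5
G0 X0.000 Y0.000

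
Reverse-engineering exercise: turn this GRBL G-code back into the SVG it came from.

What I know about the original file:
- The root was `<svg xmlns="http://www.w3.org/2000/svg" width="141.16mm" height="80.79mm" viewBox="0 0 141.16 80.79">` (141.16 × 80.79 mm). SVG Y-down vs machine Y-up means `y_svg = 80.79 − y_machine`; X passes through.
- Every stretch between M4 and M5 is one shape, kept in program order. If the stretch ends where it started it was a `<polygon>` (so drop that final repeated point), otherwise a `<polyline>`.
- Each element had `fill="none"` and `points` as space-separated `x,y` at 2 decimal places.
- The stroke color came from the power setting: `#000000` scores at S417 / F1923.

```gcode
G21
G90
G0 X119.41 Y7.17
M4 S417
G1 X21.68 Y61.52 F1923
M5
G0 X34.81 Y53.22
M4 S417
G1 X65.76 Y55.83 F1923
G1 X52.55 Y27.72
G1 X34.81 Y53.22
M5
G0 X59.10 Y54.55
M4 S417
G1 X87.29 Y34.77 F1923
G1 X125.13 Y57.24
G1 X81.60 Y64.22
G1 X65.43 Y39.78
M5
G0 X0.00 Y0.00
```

Each laser-on run becomes one SVG element. Flip Y back into SVG space with y_svg = 80.79 − y_machine. Every run uses S417, so all elements get stroke `#000000` (score).

Run 1: The run is open, so emit a `<polyline>` with points (Y-flipped): 119.41,73.62 21.68,19.27.

Run 2: The run returns to its start, so emit a `<polygon>` with points (Y-flipped): 34.81,27.57 65.76,24.96 52.55,53.07.

Run 3: The run is open, so emit a `<polyline>` with points (Y-flipped): 59.10,26.24 87.29,46.02 125.13,23.55 81.60,16.57 65.43,41.01.

<svg xmlns="http://www.w3.org/2000/svg" width="141.16mm" height="80.79mm" viewBox="0 0 141.16 80.79">
  <polyline points="119.41,73.62 21.68,19.27" fill="none" stroke="#000000"/>
  <polygon points="34.81,27.57 65.76,24.96 52.55,53.07" fill="none" stroke="#000000"/>
  <polyline points="59.10,26.24 87.29,46.02 125.13,23.55 81.60,16.57 65.43,41.01" fill="none" stroke="#000000"/>
</svg>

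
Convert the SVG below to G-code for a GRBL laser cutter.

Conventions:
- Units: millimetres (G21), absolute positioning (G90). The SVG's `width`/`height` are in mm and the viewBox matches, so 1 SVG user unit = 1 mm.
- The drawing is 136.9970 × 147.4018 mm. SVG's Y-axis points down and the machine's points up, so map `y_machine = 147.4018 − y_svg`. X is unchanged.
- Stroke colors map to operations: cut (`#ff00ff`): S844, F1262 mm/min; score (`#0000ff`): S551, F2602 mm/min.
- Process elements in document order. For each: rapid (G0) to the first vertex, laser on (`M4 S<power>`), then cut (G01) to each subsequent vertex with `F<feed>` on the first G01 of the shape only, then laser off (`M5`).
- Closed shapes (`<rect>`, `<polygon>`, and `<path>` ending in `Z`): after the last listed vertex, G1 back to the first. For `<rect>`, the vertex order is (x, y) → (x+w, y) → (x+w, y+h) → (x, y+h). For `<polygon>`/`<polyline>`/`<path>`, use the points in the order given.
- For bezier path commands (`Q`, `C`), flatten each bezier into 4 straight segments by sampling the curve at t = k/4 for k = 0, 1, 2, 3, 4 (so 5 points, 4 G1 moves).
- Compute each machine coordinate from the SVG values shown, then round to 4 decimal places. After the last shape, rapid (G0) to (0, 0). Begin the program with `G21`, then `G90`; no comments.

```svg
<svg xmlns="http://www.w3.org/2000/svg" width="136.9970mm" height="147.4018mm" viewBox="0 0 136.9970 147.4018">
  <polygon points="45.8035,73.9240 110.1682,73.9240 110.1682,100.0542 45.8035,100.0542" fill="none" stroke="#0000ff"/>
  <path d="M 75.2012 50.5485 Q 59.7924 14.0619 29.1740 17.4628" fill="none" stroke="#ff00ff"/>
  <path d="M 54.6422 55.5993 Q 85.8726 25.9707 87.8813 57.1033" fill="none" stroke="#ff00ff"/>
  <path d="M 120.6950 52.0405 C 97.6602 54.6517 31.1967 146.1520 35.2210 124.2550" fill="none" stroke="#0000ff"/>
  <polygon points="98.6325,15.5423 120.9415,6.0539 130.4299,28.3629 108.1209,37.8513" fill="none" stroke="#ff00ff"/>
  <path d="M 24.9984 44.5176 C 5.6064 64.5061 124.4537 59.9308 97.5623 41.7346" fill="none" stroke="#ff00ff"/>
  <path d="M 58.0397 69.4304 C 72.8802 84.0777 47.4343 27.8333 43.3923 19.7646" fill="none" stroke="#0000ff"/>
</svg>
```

G21
G90
G0 X45.8035 Y73.4778
M4 S551
G01 X110.1682 Y73.4778 F2602
G01 X110.1682 Y47.3476
G01 X45.8035 Y47.3476
G01 X45.8035 Y73.4778
M5
G0 X75.2012 Y96.8533
M4 S844
G01 X66.5462 Y112.6036 F1262
G01 X55.9900 Y123.3680
G01 X43.5326 Y129.1465
G01 X29.1740 Y129.9390
M5
G0 X54.6422 Y91.8025
M4 S844
G01 X68.4310 Y102.8192 F1262
G01 X78.5672 Y106.2408
G01 X85.0506 Y102.0672
G01 X87.8813 Y90.2985
M5
G0 X120.6950 Y95.3613
M4 S551
G01 X97.0560 Y79.8969 F2602
G01 X67.8108 Y50.0635
G01 X43.6393 Y24.8253
G01 X35.2210 Y23.1468
M5
G0 X98.6325 Y131.8595
M4 S844
G01 X120.9415 Y141.3479 F1262
G01 X130.4299 Y119.0389
G01 X108.1209 Y109.5505
G01 X98.6325 Y131.8595
M5
G0 X24.9984 Y102.8842
M4 S844
G01 X31.9371 Y92.3276 F1262
G01 X64.0926 Y89.9564
G01 X94.8420 Y94.7450
G01 X97.5623 Y105.6672
M5
G0 X58.0397 Y77.9714
M4 S551
G01 X62.5803 Y78.4177 F2602
G01 X57.7969 Y94.2858
G01 X49.4731 Y114.4132
G01 X43.3923 Y127.6372
M5
G0 X0.0000 Y0.0000

Since the viewBox matches the mm dimensions, user units are millimetres directly. The only transform is the Y-flip y_m = 147.4018 − y_svg.

Shape 1 is a rectangle drawn with `<polygon>`. Its stroke #0000ff means score at S551, F2602. After flipping Y the toolpath is (45.8035,73.4778) → (110.1682,73.4778) → (110.1682,47.3476) → (45.8035,47.3476) → (45.8035,73.4778), returning to the start.

Shape 2 is a quadratic bezier drawn with `<path>`. Its stroke #ff00ff means cut at S844, F1262. After flipping Y the toolpath is (75.2012,96.8533) → (66.5462,112.6036) → (55.9900,123.3680) → (43.5326,129.1465) → (29.1740,129.9390).

Shape 3 is a quadratic bezier drawn with `<path>`. Its stroke #ff00ff means cut at S844, F1262. After flipping Y the toolpath is (54.6422,91.8025) → (68.4310,102.8192) → (78.5672,106.2408) → (85.0506,102.0672) → (87.8813,90.2985).

Shape 4 is a cubic bezier drawn with `<path>`. Its stroke #0000ff means score at S551, F2602. After flipping Y the toolpath is (120.6950,95.3613) → (97.0560,79.8969) → (67.8108,50.0635) → (43.6393,24.8253) → (35.2210,23.1468).

Shape 5 is a regular polygon drawn with `<polygon>`. Its stroke #ff00ff means cut at S844, F1262. After flipping Y the toolpath is (98.6325,131.8595) → (120.9415,141.3479) → (130.4299,119.0389) → (108.1209,109.5505) → (98.6325,131.8595), returning to the start.

Shape 6 is a cubic bezier drawn with `<path>`. Its stroke #ff00ff means cut at S844, F1262. After flipping Y the toolpath is (24.9984,102.8842) → (31.9371,92.3276) → (64.0926,89.9564) → (94.8420,94.7450) → (97.5623,105.6672).

Shape 7 is a cubic bezier drawn with `<path>`. Its stroke #0000ff means score at S551, F2602. After flipping Y the toolpath is (58.0397,77.9714) → (62.5803,78.4177) → (57.7969,94.2858) → (49.4731,114.4132) → (43.3923,127.6372).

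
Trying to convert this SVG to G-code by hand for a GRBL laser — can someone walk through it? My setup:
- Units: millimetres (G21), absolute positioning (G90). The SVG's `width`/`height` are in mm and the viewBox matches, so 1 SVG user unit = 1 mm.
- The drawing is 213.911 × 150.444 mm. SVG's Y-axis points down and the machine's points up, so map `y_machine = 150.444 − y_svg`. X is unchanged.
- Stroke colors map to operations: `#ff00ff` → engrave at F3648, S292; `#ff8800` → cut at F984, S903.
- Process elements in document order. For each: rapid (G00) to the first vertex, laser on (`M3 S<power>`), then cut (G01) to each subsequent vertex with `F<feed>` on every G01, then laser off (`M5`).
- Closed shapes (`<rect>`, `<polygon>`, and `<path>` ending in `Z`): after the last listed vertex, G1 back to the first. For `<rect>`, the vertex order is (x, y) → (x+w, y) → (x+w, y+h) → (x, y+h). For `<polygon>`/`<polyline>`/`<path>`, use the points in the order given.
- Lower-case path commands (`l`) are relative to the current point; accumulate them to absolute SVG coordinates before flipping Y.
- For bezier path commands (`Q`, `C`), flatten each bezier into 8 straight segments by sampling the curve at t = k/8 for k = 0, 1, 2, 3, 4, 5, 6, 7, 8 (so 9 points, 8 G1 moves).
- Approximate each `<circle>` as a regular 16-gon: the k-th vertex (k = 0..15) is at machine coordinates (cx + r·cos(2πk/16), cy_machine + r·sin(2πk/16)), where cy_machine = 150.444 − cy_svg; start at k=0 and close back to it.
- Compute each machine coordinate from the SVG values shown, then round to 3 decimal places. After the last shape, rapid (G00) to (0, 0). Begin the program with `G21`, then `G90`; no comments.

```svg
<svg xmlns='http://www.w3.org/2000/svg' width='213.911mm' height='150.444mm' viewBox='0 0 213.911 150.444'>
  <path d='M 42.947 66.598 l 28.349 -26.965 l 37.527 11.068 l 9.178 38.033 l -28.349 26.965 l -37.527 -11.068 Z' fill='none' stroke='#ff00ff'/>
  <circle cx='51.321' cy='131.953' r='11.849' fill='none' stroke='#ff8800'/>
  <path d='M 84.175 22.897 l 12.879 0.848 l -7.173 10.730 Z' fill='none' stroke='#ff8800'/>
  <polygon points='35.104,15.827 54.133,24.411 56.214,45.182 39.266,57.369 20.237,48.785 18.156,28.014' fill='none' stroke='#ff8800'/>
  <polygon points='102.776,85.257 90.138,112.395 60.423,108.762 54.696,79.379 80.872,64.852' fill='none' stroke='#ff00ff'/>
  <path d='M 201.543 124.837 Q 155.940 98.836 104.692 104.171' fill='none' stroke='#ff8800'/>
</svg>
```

Since the viewBox matches the mm dimensions, user units are millimetres directly. The only transform is the Y-flip y_m = 150.444 − y_svg.

Shape 1 is a regular polygon drawn with `<path>`. Its stroke #ff00ff means engrave at S292, F3648. After flipping Y the toolpath is (42.947,83.846) → (71.296,110.811) → (108.823,99.743) → (118.001,61.710) → (89.652,34.745) → (52.125,45.813) → (42.947,83.846), returning to the start.

Shape 2 is a circle drawn with `<circle>`. Its stroke #ff8800 means cut at S903, F984. After flipping Y the toolpath is (63.170,18.491) → (62.268,23.025) → (59.700,26.870) → (55.855,29.438) → (51.321,30.340) → (46.787,29.438) → (42.942,26.870) → (40.374,23.025) → (39.472,18.491) → (40.374,13.957) → (42.942,10.112) → (46.787,7.544) → (51.321,6.642) → (55.855,7.544) → (59.700,10.112) → (62.268,13.957) → (63.170,18.491), returning to the start.

Shape 3 is a regular polygon drawn with `<path>`. Its stroke #ff8800 means cut at S903, F984. After flipping Y the toolpath is (84.175,127.547) → (97.054,126.699) → (89.881,115.969) → (84.175,127.547), returning to the start.

Shape 4 is a regular polygon drawn with `<polygon>`. Its stroke #ff8800 means cut at S903, F984. After flipping Y the toolpath is (35.104,134.617) → (54.133,126.033) → (56.214,105.262) → (39.266,93.075) → (20.237,101.659) → (18.156,122.430) → (35.104,134.617), returning to the start.

Shape 5 is a regular polygon drawn with `<polygon>`. Its stroke #ff00ff means engrave at S292, F3648. After flipping Y the toolpath is (102.776,65.187) → (90.138,38.049) → (60.423,41.682) → (54.696,71.065) → (80.872,85.592) → (102.776,65.187), returning to the start.

Shape 6 is a quadratic bezier drawn with `<path>`. Its stroke #ff8800 means cut at S903, F984. After flipping Y the toolpath is (201.543,25.607) → (190.054,31.618) → (178.389,36.649) → (166.547,40.701) → (154.529,43.774) → (142.334,45.868) → (129.963,46.982) → (117.416,47.117) → (104.692,46.273).

G21
G90
G00 X42.947 Y83.846
M3 S292
G01 X71.296 Y110.811 F3648
G01 X108.823 Y99.743 F3648
G01 X118.001 Y61.710 F3648
G01 X89.652 Y34.745 F3648
G01 X52.125 Y45.813 F3648
G01 X42.947 Y83.846 F3648
M5
G00 X63.170 Y18.491
M3 S903
G01 X62.268 Y23.025 F984
G01 X59.700 Y26.870 F984
G01 X55.855 Y29.438 F984
G01 X51.321 Y30.340 F984
G01 X46.787 Y29.438 F984
G01 X42.942 Y26.870 F984
G01 X40.374 Y23.025 F984
G01 X39.472 Y18.491 F984
G01 X40.374 Y13.957 F984
G01 X42.942 Y10.112 F984
G01 X46.787 Y7.544 F984
G01 X51.321 Y6.642 F984
G01 X55.855 Y7.544 F984
G01 X59.700 Y10.112 F984
G01 X62.268 Y13.957 F984
G01 X63.170 Y18.491 F984
M5
G00 X84.175 Y127.547
M3 S903
G01 X97.054 Y126.699 F984
G01 X89.881 Y115.969 F984
G01 X84.175 Y127.547 F984
M5
G00 X35.104 Y134.617
M3 S903
G01 X54.133 Y126.033 F984
G01 X56.214 Y105.262 F984
G01 X39.266 Y93.075 F984
G01 X20.237 Y101.659 F984
G01 X18.156 Y122.430 F984
G01 X35.104 Y134.617 F984
M5
G00 X102.776 Y65.187
M3 S292
G01 X90.138 Y38.049 F3648
G01 X60.423 Y41.682 F3648
G01 X54.696 Y71.065 F3648
G01 X80.872 Y85.592 F3648
G01 X102.776 Y65.187 F3648
M5
G00 X201.543 Y25.607
M3 S903
G01 X190.054 Y31.618 F984
G01 X178.389 Y36.649 F984
G01 X166.547 Y40.701 F984
G01 X154.529 Y43.774 F984
G01 X142.334 Y45.868 F984
G01 X129.963 Y46.982 F984
G01 X117.416 Y47.117 F984
G01 X104.692 Y46.273 F984
M5
G00 X0.000 Y0.000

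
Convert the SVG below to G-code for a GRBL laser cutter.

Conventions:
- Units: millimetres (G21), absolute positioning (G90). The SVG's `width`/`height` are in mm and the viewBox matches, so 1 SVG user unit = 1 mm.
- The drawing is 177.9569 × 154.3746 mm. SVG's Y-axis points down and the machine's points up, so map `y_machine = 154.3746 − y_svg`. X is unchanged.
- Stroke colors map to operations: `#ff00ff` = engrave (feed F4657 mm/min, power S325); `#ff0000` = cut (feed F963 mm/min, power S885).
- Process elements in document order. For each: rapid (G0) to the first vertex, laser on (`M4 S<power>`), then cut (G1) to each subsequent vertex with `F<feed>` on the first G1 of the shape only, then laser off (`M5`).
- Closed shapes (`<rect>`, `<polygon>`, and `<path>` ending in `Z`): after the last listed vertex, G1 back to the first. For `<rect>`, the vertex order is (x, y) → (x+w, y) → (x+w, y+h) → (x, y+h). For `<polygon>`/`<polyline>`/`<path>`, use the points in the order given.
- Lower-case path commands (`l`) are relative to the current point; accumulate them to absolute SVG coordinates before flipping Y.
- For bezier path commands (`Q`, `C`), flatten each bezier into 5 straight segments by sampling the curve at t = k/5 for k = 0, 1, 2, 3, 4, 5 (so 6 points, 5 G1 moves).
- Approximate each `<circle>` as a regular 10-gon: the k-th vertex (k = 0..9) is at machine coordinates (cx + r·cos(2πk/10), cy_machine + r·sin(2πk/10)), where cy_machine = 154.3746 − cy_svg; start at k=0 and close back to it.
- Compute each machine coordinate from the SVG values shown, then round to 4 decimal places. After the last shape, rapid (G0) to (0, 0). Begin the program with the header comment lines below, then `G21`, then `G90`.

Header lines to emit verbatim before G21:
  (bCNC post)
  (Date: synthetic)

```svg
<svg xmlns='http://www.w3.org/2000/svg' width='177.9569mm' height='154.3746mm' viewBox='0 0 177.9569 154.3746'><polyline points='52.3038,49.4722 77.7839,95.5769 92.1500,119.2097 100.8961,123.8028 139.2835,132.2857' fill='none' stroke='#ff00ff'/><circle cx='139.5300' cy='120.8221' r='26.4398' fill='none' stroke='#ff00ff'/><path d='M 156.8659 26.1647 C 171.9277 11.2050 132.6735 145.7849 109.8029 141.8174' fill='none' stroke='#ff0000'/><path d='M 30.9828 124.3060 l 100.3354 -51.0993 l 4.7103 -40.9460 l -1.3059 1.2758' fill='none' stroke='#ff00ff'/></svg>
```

viewBox `0 0 177.9569 154.3746` with mm width/height → 1 unit = 1 mm. Flip: y_m = 154.3746 − y_svg.

**Shape 1** — `<polyline>` open polyline, stroke `#ff00ff` → engrave (S325, F4657). Machine vertices: (52.3038,104.9024) → (77.7839,58.7977) → (92.1500,35.1649) → (100.8961,30.5718) → (139.2835,22.0889). Open path.

**Shape 2** — `<circle>` circle, stroke `#ff00ff` → engrave (S325, F4657). Machine vertices: (165.9698,33.5525) → (160.9202,49.0934) → (147.7003,58.6982) → (131.3597,58.6982) → (118.1398,49.0934) → (113.0902,33.5525) → (118.1398,18.0116) → (131.3597,8.4068) → (147.7003,8.4068) → (160.9202,18.0116) → (165.9698,33.5525). Closed: final G1 returns to the first vertex.

**Shape 3** — `<path>` cubic bezier, stroke `#ff0000` → cut (S885, F963). Control points (SVG): P0=(156.8659,26.1647), P1=(171.9277,11.2050), P2=(132.6735,145.7849), P3=(109.8029,141.8174); sampled at t=k/5. Machine vertices: (156.8659,128.2099) → (159.9507,121.5457) → (153.3932,92.8201) → (140.5870,55.8614) → (124.9257,24.4977) → (109.8029,12.5572). Open path.

**Shape 4** — `<path>` open polyline, stroke `#ff00ff` → engrave (S325, F4657). Machine vertices: (30.9828,30.0686) → (131.3182,81.1679) → (136.0285,122.1139) → (134.7226,120.8381). Open path.

(bCNC post)
(Date: synthetic)
G21
G90
G0 X52.3038 Y104.9024
M4 S325
G1 X77.7839 Y58.7977 F4657
G1 X92.1500 Y35.1649
G1 X100.8961 Y30.5718
G1 X139.2835 Y22.0889
M5
G0 X165.9698 Y33.5525
M4 S325
G1 X160.9202 Y49.0934 F4657
G1 X147.7003 Y58.6982
G1 X131.3597 Y58.6982
G1 X118.1398 Y49.0934
G1 X113.0902 Y33.5525
G1 X118.1398 Y18.0116
G1 X131.3597 Y8.4068
G1 X147.7003 Y8.4068
G1 X160.9202 Y18.0116
G1 X165.9698 Y33.5525
M5
G0 X156.8659 Y128.2099
M4 S885
G1 X159.9507 Y121.5457 F963
G1 X153.3932 Y92.8201
G1 X140.5870 Y55.8614
G1 X124.9257 Y24.4977
G1 X109.8029 Y12.5572
M5
G0 X30.9828 Y30.0686
M4 S325
G1 X131.3182 Y81.1679 F4657
G1 X136.0285 Y122.1139
G1 X134.7226 Y120.8381
M5
G0 X0.0000 Y0.0000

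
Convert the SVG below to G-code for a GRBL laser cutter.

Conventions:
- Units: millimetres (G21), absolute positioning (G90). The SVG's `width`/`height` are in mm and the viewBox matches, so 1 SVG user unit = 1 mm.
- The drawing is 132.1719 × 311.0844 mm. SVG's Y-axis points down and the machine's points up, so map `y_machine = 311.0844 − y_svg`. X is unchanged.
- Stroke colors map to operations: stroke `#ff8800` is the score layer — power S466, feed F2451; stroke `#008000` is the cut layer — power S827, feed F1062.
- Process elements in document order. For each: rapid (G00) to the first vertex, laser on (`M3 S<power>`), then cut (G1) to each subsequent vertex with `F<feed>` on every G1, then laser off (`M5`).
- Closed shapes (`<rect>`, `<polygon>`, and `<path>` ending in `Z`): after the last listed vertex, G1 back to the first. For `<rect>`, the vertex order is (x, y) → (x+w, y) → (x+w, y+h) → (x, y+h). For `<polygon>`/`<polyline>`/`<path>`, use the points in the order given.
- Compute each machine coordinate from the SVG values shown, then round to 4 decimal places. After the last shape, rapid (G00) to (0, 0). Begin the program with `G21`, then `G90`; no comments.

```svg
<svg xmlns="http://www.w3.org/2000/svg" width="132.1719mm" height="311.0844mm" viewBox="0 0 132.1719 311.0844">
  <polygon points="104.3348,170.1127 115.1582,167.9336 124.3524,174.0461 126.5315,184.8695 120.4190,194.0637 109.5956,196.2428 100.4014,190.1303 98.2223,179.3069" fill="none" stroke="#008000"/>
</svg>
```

1 u = 1 mm; y_m = 311.0844 − y.

[1] `<polygon>` regular polygon, #008000→cut S827 F1062: (104.3348,140.9717) → (115.1582,143.1508) → (124.3524,137.0383) → (126.5315,126.2149) → (120.4190,117.0207) → (109.5956,114.8416) → (100.4014,120.9541) → (98.2223,131.7775) → (104.3348,140.9717) (closed)

G21
G90
G00 X104.3348 Y140.9717
M3 S827
G1 X115.1582 Y143.1508 F1062
G1 X124.3524 Y137.0383 F1062
G1 X126.5315 Y126.2149 F1062
G1 X120.4190 Y117.0207 F1062
G1 X109.5956 Y114.8416 F1062
G1 X100.4014 Y120.9541 F1062
G1 X98.2223 Y131.7775 F1062
G1 X104.3348 Y140.9717 F1062
M5
G00 X0.0000 Y0.0000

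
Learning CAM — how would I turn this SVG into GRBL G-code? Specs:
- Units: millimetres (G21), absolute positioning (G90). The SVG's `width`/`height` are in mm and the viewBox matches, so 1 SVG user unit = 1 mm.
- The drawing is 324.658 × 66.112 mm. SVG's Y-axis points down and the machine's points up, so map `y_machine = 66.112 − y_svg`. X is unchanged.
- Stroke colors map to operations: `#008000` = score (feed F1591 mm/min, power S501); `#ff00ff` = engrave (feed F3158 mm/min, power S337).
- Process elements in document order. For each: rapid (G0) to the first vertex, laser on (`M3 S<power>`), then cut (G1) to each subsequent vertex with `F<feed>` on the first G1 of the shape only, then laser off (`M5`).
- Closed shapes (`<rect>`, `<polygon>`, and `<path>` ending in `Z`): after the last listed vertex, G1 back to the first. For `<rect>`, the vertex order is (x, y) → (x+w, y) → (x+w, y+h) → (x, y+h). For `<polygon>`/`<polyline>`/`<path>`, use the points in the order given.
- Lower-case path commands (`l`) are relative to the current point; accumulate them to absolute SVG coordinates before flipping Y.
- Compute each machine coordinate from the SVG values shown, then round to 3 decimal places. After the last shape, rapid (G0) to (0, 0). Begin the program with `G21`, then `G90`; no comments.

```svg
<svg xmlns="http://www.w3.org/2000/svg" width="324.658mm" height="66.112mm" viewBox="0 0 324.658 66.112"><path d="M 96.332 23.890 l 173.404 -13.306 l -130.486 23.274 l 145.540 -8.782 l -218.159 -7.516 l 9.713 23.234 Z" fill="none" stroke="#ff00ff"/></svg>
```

viewBox `0 0 324.658 66.112` with mm width/height → 1 unit = 1 mm. Flip: y_m = 66.112 − y_svg.

**Shape 1** — `<path>` closed polygon, stroke `#ff00ff` → engrave (S337, F3158). Machine vertices: (96.332,42.222) → (269.736,55.528) → (139.250,32.254) → (284.790,41.036) → (66.631,48.552) → (76.344,25.318) → (96.332,42.222). Closed: final G1 returns to the first vertex.

G21
G90
G0 X96.332 Y42.222
M3 S337
G1 X269.736 Y55.528 F3158
G1 X139.250 Y32.254
G1 X284.790 Y41.036
G1 X66.631 Y48.552
G1 X76.344 Y25.318
G1 X96.332 Y42.222
M5
G0 X0.000 Y0.000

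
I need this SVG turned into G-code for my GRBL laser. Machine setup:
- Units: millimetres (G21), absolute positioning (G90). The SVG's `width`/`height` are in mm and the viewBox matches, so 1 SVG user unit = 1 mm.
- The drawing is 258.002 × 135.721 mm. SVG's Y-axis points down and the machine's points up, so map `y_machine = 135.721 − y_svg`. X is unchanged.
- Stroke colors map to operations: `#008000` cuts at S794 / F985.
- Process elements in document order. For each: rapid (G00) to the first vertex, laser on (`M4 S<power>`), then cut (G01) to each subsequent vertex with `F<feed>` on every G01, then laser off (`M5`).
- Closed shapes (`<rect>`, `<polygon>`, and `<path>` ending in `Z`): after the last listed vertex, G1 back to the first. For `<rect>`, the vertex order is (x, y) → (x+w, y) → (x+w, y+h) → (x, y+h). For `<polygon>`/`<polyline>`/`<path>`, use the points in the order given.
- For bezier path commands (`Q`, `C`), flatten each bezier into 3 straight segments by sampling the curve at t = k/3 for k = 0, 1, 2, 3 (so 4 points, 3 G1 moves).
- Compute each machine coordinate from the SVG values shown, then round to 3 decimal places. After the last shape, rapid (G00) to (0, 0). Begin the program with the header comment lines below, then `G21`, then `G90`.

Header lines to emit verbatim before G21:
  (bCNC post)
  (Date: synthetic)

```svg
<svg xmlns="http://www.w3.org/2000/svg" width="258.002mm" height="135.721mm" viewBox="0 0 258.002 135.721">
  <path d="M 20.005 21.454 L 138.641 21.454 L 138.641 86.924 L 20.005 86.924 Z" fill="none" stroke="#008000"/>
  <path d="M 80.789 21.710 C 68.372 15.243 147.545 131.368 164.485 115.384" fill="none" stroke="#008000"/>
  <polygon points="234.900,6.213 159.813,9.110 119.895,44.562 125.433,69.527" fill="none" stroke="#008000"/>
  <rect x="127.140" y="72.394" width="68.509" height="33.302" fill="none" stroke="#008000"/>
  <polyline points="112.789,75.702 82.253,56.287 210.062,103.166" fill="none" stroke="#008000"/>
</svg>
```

1 u = 1 mm; y_m = 135.721 − y.

[1] `<path>` rectangle, #008000→cut S794 F985: (20.005,114.267) → (138.641,114.267) → (138.641,48.797) → (20.005,48.797) → (20.005,114.267) (closed)

[2] `<path>` cubic bezier, #008000→cut S794 F985: (80.789,114.011) → (93.205,89.047) → (132.498,38.956) → (164.485,20.337)

[3] `<polygon>` closed polygon, #008000→cut S794 F985: (234.900,129.508) → (159.813,126.611) → (119.895,91.159) → (125.433,66.194) → (234.900,129.508) (closed)

[4] `<rect>` rectangle, #008000→cut S794 F985: (127.140,63.327) → (195.649,63.327) → (195.649,30.025) → (127.140,30.025) → (127.140,63.327) (closed)

[5] `<polyline>` open polyline, #008000→cut S794 F985: (112.789,60.019) → (82.253,79.434) → (210.062,32.555)

(bCNC post)
(Date: synthetic)
G21
G90
G00 X20.005 Y114.267
M4 S794
G01 X138.641 Y114.267 F985
G01 X138.641 Y48.797 F985
G01 X20.005 Y48.797 F985
G01 X20.005 Y114.267 F985
M5
G00 X80.789 Y114.011
M4 S794
G01 X93.205 Y89.047 F985
G01 X132.498 Y38.956 F985
G01 X164.485 Y20.337 F985
M5
G00 X234.900 Y129.508
M4 S794
G01 X159.813 Y126.611 F985
G01 X119.895 Y91.159 F985
G01 X125.433 Y66.194 F985
G01 X234.900 Y129.508 F985
M5
G00 X127.140 Y63.327
M4 S794
G01 X195.649 Y63.327 F985
G01 X195.649 Y30.025 F985
G01 X127.140 Y30.025 F985
G01 X127.140 Y63.327 F985
M5
G00 X112.789 Y60.019
M4 S794
G01 X82.253 Y79.434 F985
G01 X210.062 Y32.555 F985
M5
G00 X0.000 Y0.000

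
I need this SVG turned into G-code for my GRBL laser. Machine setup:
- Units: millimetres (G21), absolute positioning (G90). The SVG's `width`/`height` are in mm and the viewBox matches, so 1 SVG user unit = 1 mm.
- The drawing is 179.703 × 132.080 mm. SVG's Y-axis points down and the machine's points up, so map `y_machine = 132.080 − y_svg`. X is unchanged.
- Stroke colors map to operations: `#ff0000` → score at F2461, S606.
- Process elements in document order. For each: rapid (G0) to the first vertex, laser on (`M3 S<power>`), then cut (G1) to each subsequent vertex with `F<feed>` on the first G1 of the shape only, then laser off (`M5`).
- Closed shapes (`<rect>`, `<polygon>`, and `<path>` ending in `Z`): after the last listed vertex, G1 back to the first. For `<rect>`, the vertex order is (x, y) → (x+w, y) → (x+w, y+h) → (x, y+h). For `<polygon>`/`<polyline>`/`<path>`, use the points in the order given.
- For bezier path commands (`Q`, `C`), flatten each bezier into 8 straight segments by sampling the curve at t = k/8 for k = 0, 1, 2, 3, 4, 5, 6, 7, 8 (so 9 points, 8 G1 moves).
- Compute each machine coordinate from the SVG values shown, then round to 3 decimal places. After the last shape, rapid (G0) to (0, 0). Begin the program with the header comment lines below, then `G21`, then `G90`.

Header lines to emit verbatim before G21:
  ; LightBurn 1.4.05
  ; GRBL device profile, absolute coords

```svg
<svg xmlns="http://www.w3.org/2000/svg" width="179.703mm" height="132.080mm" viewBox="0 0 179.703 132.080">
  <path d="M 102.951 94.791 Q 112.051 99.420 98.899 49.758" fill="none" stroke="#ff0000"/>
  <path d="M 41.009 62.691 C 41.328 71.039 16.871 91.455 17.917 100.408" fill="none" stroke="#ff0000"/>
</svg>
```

1 u = 1 mm; y_m = 132.080 − y.

[1] `<path>` quadratic bezier, #ff0000→score S606 F2461: (102.951,37.289) → (104.878,36.980) → (106.110,38.368) → (106.647,41.452) → (106.488,46.233) → (105.634,52.710) → (104.084,60.884) → (101.839,70.755) → (98.899,82.322)

[2] `<path>` cubic bezier, #ff0000→score S606 F2461: (41.009,69.389) → (40.065,65.739) → (37.388,61.233) → (33.567,56.147) → (29.190,50.757) → (24.848,45.339) → (21.129,40.168) → (18.622,35.521) → (17.917,31.672)

; LightBurn 1.4.05
; GRBL device profile, absolute coords
G21
G90
G0 X102.951 Y37.289
M3 S606
G1 X104.878 Y36.980 F2461
G1 X106.110 Y38.368
G1 X106.647 Y41.452
G1 X106.488 Y46.233
G1 X105.634 Y52.710
G1 X104.084 Y60.884
G1 X101.839 Y70.755
G1 X98.899 Y82.322
M5
G0 X41.009 Y69.389
M3 S606
G1 X40.065 Y65.739 F2461
G1 X37.388 Y61.233
G1 X33.567 Y56.147
G1 X29.190 Y50.757
G1 X24.848 Y45.339
G1 X21.129 Y40.168
G1 X18.622 Y35.521
G1 X17.917 Y31.672
M5
G0 X0.000 Y0.000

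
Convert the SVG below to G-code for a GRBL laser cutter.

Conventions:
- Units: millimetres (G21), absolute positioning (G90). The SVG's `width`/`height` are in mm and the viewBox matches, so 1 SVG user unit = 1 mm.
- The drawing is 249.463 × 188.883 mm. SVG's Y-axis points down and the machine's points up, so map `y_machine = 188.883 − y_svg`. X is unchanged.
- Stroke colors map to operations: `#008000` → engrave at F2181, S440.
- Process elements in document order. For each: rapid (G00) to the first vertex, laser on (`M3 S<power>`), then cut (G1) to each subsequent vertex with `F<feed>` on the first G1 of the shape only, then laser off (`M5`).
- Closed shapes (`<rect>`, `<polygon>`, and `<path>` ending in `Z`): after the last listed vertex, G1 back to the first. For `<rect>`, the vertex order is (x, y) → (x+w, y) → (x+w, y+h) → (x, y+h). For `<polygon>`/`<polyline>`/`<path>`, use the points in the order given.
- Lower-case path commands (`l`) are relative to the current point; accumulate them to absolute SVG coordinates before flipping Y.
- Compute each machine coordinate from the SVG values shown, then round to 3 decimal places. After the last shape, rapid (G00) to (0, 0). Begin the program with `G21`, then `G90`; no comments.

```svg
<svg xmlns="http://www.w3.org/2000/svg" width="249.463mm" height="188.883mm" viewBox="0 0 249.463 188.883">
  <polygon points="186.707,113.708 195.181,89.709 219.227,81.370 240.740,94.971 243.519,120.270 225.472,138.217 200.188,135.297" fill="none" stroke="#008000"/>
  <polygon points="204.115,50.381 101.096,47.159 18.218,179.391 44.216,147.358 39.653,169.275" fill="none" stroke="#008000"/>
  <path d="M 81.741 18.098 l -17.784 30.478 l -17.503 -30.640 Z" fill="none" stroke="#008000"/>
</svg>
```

viewBox `0 0 249.463 188.883` with mm width/height → 1 unit = 1 mm. Flip: y_m = 188.883 − y_svg.

**Shape 1** — `<polygon>` regular polygon, stroke `#008000` → engrave (S440, F2181). Machine vertices: (186.707,75.175) → (195.181,99.174) → (219.227,107.513) → (240.740,93.912) → (243.519,68.613) → (225.472,50.666) → (200.188,53.586) → (186.707,75.175). Closed: final G1 returns to the first vertex.

**Shape 2** — `<polygon>` closed polygon, stroke `#008000` → engrave (S440, F2181). Machine vertices: (204.115,138.502) → (101.096,141.724) → (18.218,9.492) → (44.216,41.525) → (39.653,19.608) → (204.115,138.502). Closed: final G1 returns to the first vertex.

**Shape 3** — `<path>` regular polygon, stroke `#008000` → engrave (S440, F2181). Machine vertices: (81.741,170.785) → (63.957,140.307) → (46.454,170.947) → (81.741,170.785). Closed: final G1 returns to the first vertex.

G21
G90
G00 X186.707 Y75.175
M3 S440
G1 X195.181 Y99.174 F2181
G1 X219.227 Y107.513
G1 X240.740 Y93.912
G1 X243.519 Y68.613
G1 X225.472 Y50.666
G1 X200.188 Y53.586
G1 X186.707 Y75.175
M5
G00 X204.115 Y138.502
M3 S440
G1 X101.096 Y141.724 F2181
G1 X18.218 Y9.492
G1 X44.216 Y41.525
G1 X39.653 Y19.608
G1 X204.115 Y138.502
M5
G00 X81.741 Y170.785
M3 S440
G1 X63.957 Y140.307 F2181
G1 X46.454 Y170.947
G1 X81.741 Y170.785
M5
G00 X0.000 Y0.000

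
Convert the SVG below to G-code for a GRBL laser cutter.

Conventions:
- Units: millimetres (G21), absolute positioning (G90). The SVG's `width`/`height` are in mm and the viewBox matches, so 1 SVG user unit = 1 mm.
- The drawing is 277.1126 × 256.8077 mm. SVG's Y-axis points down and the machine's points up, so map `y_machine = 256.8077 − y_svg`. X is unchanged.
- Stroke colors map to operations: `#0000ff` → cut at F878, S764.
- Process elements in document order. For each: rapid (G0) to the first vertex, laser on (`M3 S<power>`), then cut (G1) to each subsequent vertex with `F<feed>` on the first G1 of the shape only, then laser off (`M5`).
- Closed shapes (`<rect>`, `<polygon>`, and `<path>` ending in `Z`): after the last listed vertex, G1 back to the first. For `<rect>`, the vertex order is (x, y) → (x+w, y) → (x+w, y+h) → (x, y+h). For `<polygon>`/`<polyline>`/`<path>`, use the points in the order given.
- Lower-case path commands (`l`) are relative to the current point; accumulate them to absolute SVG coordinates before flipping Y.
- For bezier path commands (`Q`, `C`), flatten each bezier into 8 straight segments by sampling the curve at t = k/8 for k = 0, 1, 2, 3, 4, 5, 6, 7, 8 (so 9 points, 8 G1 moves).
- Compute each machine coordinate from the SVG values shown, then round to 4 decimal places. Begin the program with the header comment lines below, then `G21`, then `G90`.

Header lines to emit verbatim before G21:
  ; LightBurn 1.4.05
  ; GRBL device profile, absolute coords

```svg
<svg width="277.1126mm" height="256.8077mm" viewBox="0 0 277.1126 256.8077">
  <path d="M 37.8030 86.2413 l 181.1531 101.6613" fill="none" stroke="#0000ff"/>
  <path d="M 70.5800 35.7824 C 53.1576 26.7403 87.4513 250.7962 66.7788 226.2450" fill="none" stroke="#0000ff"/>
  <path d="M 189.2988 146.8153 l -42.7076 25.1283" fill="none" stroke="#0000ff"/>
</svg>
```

; LightBurn 1.4.05
; GRBL device profile, absolute coords
G21
G90
G0 X37.8030 Y170.5664
M3 S764
G1 X218.9561 Y68.9051 F878
M5
G0 X70.5800 Y221.0253
M3 S764
G1 X66.2624 Y214.4304 F878
G1 X65.5431 Y191.6276
G1 X67.1717 Y158.2619
G1 X69.8982 Y119.9781
G1 X72.4723 Y82.4213
G1 X73.6439 Y51.2365
G1 X72.1628 Y32.0686
G1 X66.7788 Y30.5627
M5
G0 X189.2988 Y109.9924
M3 S764
G1 X146.5912 Y84.8641 F878
M5

1 u = 1 mm; y_m = 256.8077 − y.

[1] `<path>` line segment, #0000ff→cut S764 F878: (37.8030,170.5664) → (218.9561,68.9051)

[2] `<path>` cubic bezier, #0000ff→cut S764 F878: (70.5800,221.0253) → (66.2624,214.4304) → (65.5431,191.6276) → (67.1717,158.2619) → (69.8982,119.9781) → (72.4723,82.4213) → (73.6439,51.2365) → (72.1628,32.0686) → (66.7788,30.5627)

[3] `<path>` line segment, #0000ff→cut S764 F878: (189.2988,109.9924) → (146.5912,84.8641)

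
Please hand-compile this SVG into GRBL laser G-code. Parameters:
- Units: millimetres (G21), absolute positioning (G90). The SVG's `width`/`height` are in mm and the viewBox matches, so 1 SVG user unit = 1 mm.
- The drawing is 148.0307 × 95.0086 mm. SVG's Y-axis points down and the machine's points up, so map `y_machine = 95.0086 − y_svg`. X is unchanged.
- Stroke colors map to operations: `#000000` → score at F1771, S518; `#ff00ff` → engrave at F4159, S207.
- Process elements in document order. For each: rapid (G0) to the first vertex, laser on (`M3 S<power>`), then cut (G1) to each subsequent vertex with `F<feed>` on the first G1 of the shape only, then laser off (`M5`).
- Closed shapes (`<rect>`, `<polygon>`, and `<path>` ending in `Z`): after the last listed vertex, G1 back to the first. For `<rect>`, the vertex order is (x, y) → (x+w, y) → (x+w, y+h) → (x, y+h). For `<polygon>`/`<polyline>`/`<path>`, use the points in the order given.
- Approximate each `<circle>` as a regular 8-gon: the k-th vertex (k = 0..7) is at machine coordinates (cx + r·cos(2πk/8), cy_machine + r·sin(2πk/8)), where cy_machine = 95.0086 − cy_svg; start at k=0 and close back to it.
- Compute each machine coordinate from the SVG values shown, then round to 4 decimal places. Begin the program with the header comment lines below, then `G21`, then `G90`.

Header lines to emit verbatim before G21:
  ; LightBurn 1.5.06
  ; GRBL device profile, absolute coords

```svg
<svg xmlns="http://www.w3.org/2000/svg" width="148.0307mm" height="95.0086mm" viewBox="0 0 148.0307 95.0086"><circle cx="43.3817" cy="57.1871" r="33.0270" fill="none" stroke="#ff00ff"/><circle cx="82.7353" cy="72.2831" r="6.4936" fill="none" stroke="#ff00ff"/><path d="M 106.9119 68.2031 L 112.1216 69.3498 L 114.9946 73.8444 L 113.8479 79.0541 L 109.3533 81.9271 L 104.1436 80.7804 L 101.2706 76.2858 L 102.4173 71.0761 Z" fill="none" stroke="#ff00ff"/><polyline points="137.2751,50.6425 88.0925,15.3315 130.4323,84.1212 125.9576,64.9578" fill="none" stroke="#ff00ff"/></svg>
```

; LightBurn 1.5.06
; GRBL device profile, absolute coords
G21
G90
G0 X76.4087 Y37.8215
M3 S207
G1 X66.7353 Y61.1751 F4159
G1 X43.3817 Y70.8485
G1 X20.0281 Y61.1751
G1 X10.3547 Y37.8215
G1 X20.0281 Y14.4679
G1 X43.3817 Y4.7945
G1 X66.7353 Y14.4679
G1 X76.4087 Y37.8215
M5
G0 X89.2289 Y22.7255
M3 S207
G1 X87.3270 Y27.3172 F4159
G1 X82.7353 Y29.2191
G1 X78.1436 Y27.3172
G1 X76.2417 Y22.7255
G1 X78.1436 Y18.1338
G1 X82.7353 Y16.2319
G1 X87.3270 Y18.1338
G1 X89.2289 Y22.7255
M5
G0 X106.9119 Y26.8055
M3 S207
G1 X112.1216 Y25.6588 F4159
G1 X114.9946 Y21.1642
G1 X113.8479 Y15.9545
G1 X109.3533 Y13.0815
G1 X104.1436 Y14.2282
G1 X101.2706 Y18.7228
G1 X102.4173 Y23.9325
G1 X106.9119 Y26.8055
M5
G0 X137.2751 Y44.3661
M3 S207
G1 X88.0925 Y79.6771 F4159
G1 X130.4323 Y10.8874
G1 X125.9576 Y30.0508
M5

viewBox `0 0 148.0307 95.0086` with mm width/height → 1 unit = 1 mm. Flip: y_m = 95.0086 − y_svg.

**Shape 1** — `<circle>` circle, stroke `#ff00ff` → engrave (S207, F4159). Machine vertices: (76.4087,37.8215) → (66.7353,61.1751) → (43.3817,70.8485) → (20.0281,61.1751) → (10.3547,37.8215) → (20.0281,14.4679) → (43.3817,4.7945) → (66.7353,14.4679) → (76.4087,37.8215). Closed: final G1 returns to the first vertex.

**Shape 2** — `<circle>` circle, stroke `#ff00ff` → engrave (S207, F4159). Machine vertices: (89.2289,22.7255) → (87.3270,27.3172) → (82.7353,29.2191) → (78.1436,27.3172) → (76.2417,22.7255) → (78.1436,18.1338) → (82.7353,16.2319) → (87.3270,18.1338) → (89.2289,22.7255). Closed: final G1 returns to the first vertex.

**Shape 3** — `<path>` regular polygon, stroke `#ff00ff` → engrave (S207, F4159). Machine vertices: (106.9119,26.8055) → (112.1216,25.6588) → (114.9946,21.1642) → (113.8479,15.9545) → (109.3533,13.0815) → (104.1436,14.2282) → (101.2706,18.7228) → (102.4173,23.9325) → (106.9119,26.8055). Closed: final G1 returns to the first vertex.

**Shape 4** — `<polyline>` open polyline, stroke `#ff00ff` → engrave (S207, F4159). Machine vertices: (137.2751,44.3661) → (88.0925,79.6771) → (130.4323,10.8874) → (125.9576,30.0508). Open path.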